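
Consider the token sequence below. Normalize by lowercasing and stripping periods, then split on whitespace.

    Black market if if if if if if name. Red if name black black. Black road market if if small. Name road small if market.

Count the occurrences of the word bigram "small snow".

Scanning the 24 overlapping bigram windows for "small snow":
  (none found)

0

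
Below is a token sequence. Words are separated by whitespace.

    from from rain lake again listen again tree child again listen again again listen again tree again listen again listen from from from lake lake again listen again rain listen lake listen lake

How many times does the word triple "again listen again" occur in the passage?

5

Scanning the 31 overlapping trigram windows for "again listen again":
  position 5–7: again listen again
  position 10–12: again listen again
  position 13–15: again listen again
  position 17–19: again listen again
  position 26–28: again listen again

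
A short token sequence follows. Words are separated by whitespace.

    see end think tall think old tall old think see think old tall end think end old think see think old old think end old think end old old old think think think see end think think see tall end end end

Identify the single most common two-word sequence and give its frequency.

Bigram frequencies (highest first):
  old think: 5
  think see: 4
  end think: 3
  think old: 3
  think end: 3
  end old: 3
  … (11 more, each ≤ 3)

"old think", 5 times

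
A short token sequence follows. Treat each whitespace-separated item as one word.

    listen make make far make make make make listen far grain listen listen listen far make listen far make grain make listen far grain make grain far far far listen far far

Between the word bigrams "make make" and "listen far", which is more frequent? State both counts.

"listen far" (5 vs 4)

"make make": 4 occurrences
"listen far": 5 occurrences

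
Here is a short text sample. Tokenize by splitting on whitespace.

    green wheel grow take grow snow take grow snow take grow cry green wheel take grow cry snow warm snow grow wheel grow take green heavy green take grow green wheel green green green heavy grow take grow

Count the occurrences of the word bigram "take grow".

6

Scanning the 37 overlapping bigram windows for "take grow":
  position 4–5: take grow
  position 7–8: take grow
  position 10–11: take grow
  position 15–16: take grow
  position 28–29: take grow
  position 37–38: take grow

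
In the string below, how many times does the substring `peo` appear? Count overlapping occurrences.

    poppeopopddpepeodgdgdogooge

2

Sliding a length-3 window over the 27 characters (25 positions):
  position 4–6: peo
  position 14–16: peo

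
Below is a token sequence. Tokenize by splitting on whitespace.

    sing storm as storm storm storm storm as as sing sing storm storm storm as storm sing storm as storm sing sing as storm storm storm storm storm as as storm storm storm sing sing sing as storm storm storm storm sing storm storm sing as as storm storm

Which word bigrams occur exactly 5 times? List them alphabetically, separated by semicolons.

Bigram counts meeting the condition (exactly 5 times):
  storm as: 5
  storm sing: 5

storm as; storm sing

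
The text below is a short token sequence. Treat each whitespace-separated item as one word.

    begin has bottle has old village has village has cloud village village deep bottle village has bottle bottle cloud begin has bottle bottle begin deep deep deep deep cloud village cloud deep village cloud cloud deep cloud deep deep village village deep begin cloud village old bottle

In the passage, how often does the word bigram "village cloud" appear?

2

Scanning the 46 overlapping bigram windows for "village cloud":
  position 30–31: village cloud
  position 33–34: village cloud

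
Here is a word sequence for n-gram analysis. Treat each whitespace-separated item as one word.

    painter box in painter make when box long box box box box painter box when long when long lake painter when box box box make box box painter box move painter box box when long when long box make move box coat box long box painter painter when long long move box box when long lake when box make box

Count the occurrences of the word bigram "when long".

Scanning the 59 overlapping bigram windows for "when long":
  position 15–16: when long
  position 17–18: when long
  position 34–35: when long
  position 36–37: when long
  position 48–49: when long
  position 54–55: when long

6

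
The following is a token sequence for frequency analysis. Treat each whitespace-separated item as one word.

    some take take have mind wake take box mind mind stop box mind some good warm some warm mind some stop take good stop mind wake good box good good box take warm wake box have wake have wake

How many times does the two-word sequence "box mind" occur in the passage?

Scanning the 38 overlapping bigram windows for "box mind":
  position 8–9: box mind
  position 12–13: box mind

2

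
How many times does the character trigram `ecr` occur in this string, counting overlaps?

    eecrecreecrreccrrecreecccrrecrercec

5

Sliding a length-3 window over the 35 characters (33 positions):
  position 2–4: ecr
  position 5–7: ecr
  position 9–11: ecr
  position 18–20: ecr
  position 28–30: ecr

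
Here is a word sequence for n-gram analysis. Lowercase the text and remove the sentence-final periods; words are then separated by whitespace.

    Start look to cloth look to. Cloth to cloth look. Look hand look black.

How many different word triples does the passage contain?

10

14 tokens → 12 trigram windows in total.
Repeated trigrams (each contributes count−1 duplicates):
  look to cloth: 2
  to cloth look: 2
2 duplicate windows → 12 − 2 = 10 distinct.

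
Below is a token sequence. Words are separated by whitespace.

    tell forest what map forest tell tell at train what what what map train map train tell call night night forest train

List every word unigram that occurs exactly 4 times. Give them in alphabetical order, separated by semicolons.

Unigram counts meeting the condition (exactly 4 times):
  tell: 4
  train: 4
  what: 4

tell; train; what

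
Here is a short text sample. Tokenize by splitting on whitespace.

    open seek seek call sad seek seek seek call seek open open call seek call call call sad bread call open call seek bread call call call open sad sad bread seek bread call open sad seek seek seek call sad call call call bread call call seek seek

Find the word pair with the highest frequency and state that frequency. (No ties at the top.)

"call call", 7 times

Bigram frequencies (highest first):
  call call: 7
  seek seek: 6
  seek call: 4
  call seek: 4
  bread call: 4
  call sad: 3
  … (13 more, each ≤ 3)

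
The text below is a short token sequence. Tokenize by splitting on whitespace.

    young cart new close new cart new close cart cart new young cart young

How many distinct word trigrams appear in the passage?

14 tokens → 12 trigram windows in total.
Repeated trigrams (each contributes count−1 duplicates):
  cart new close: 2
1 duplicate windows → 12 − 1 = 11 distinct.

11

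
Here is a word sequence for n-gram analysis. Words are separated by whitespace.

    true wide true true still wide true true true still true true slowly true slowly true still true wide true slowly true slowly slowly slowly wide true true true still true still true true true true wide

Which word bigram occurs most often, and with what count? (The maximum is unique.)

Bigram frequencies (highest first):
  true true: 9
  true still: 5
  wide true: 4
  still true: 4
  true slowly: 4
  true wide: 3
  … (4 more, each ≤ 3)

"true true", 9 times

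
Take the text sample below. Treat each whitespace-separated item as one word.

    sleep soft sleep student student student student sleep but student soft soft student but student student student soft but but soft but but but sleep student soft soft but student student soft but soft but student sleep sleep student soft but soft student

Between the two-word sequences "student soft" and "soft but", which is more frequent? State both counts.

"student soft": 5 occurrences
"soft but": 6 occurrences

"soft but" (6 vs 5)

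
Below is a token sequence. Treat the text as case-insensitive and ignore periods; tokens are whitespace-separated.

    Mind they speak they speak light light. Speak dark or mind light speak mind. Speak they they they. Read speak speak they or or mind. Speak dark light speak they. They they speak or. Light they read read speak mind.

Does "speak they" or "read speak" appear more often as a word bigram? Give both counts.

"speak they" (4 vs 2)

"speak they": 4 occurrences
"read speak": 2 occurrences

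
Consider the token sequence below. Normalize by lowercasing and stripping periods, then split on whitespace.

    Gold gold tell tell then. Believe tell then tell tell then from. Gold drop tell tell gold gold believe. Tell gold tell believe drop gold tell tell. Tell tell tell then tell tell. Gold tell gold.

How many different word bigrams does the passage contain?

16

36 tokens → 35 bigram windows in total.
Repeated bigrams (each contributes count−1 duplicates):
  tell tell: 8
  gold tell: 4
  tell gold: 4
  tell then: 4
  believe tell: 2
  gold gold: 2
  then tell: 2
19 duplicate windows → 35 − 19 = 16 distinct.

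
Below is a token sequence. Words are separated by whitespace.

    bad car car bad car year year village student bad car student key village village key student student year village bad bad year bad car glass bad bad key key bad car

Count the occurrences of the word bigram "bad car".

5

Scanning the 31 overlapping bigram windows for "bad car":
  position 1–2: bad car
  position 4–5: bad car
  position 10–11: bad car
  position 24–25: bad car
  position 31–32: bad car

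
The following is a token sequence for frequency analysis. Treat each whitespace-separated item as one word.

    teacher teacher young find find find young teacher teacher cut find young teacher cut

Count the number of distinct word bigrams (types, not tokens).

8

14 tokens → 13 bigram windows in total.
Repeated bigrams (each contributes count−1 duplicates):
  find find: 2
  find young: 2
  teacher cut: 2
  teacher teacher: 2
  young teacher: 2
5 duplicate windows → 13 − 5 = 8 distinct.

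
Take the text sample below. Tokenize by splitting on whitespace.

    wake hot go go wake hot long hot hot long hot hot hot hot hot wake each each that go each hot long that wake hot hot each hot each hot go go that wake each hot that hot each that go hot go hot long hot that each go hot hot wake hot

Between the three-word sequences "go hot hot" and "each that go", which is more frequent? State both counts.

"go hot hot": 1 occurrence
"each that go": 2 occurrences

"each that go" (2 vs 1)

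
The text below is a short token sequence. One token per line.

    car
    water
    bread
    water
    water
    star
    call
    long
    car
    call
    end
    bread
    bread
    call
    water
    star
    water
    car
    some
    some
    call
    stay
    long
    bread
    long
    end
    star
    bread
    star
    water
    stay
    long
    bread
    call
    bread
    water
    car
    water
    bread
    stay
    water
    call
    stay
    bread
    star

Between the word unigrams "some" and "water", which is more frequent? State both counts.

"some": 2 occurrences
"water": 9 occurrences

"water" (9 vs 2)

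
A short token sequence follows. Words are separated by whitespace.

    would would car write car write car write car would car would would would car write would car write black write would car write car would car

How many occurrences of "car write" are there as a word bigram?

Scanning the 26 overlapping bigram windows for "car write":
  position 3–4: car write
  position 5–6: car write
  position 7–8: car write
  position 15–16: car write
  position 18–19: car write
  position 23–24: car write

6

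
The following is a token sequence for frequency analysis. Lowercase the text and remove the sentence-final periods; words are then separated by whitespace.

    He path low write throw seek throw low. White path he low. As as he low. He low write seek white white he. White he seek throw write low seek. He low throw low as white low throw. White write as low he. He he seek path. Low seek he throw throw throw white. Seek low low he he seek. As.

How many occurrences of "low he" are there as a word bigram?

3

Scanning the 60 overlapping bigram windows for "low he":
  position 16–17: low he
  position 42–43: low he
  position 57–58: low he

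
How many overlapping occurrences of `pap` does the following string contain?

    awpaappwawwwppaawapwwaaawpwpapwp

1

Sliding a length-3 window over the 32 characters (30 positions):
  position 28–30: pap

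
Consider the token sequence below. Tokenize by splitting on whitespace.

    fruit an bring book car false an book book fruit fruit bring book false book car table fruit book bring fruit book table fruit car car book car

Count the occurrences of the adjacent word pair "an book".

1

Scanning the 27 overlapping bigram windows for "an book":
  position 7–8: an book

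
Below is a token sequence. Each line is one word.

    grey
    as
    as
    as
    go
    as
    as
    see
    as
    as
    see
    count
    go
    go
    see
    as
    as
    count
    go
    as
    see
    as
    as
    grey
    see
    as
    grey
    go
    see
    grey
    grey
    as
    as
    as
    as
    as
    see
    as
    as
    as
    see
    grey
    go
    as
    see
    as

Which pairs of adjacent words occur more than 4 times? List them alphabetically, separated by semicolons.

Bigram counts meeting the condition (more than 4 times):
  as as: 12
  as see: 6
  see as: 6

as as; as see; see as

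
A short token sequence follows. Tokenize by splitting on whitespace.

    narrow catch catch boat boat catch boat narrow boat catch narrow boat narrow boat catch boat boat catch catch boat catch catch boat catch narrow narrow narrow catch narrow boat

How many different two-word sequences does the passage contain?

30 tokens → 29 bigram windows in total.
Repeated bigrams (each contributes count−1 duplicates):
  boat catch: 6
  catch boat: 5
  narrow boat: 4
  catch catch: 3
  catch narrow: 3
  boat boat: 2
  boat narrow: 2
  narrow catch: 2
  … (1 more repeated)
20 duplicate windows → 29 − 20 = 9 distinct.

9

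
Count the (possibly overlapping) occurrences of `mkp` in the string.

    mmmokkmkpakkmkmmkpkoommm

2

Sliding a length-3 window over the 24 characters (22 positions):
  position 7–9: mkp
  position 16–18: mkp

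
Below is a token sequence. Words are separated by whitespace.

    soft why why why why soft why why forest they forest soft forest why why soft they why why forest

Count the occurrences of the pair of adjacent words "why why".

6

Scanning the 19 overlapping bigram windows for "why why":
  position 2–3: why why
  position 3–4: why why
  position 4–5: why why
  position 7–8: why why
  position 14–15: why why
  position 18–19: why why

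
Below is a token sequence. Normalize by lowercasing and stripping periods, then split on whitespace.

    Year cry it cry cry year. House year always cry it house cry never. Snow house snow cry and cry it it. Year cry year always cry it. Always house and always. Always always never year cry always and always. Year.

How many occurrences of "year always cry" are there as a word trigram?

Scanning the 39 overlapping trigram windows for "year always cry":
  position 8–10: year always cry
  position 25–27: year always cry

2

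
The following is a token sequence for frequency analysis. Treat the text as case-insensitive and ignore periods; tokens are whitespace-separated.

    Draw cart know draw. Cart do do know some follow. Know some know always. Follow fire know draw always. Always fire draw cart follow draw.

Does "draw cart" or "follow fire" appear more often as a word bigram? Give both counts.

"draw cart": 3 occurrences
"follow fire": 1 occurrence

"draw cart" (3 vs 1)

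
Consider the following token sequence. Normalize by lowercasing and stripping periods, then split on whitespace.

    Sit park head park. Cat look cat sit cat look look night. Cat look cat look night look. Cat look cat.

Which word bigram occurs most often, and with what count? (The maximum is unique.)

"cat look", 5 times

Bigram frequencies (highest first):
  cat look: 5
  look cat: 4
  look night: 2
  sit park: 1
  park head: 1
  head park: 1
  … (6 more, each ≤ 1)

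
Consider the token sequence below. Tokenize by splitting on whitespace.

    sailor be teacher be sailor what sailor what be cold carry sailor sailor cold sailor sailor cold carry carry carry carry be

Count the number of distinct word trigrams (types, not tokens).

22 tokens → 20 trigram windows in total.
Repeated trigrams (each contributes count−1 duplicates):
  carry carry carry: 2
  sailor sailor cold: 2
2 duplicate windows → 20 − 2 = 18 distinct.

18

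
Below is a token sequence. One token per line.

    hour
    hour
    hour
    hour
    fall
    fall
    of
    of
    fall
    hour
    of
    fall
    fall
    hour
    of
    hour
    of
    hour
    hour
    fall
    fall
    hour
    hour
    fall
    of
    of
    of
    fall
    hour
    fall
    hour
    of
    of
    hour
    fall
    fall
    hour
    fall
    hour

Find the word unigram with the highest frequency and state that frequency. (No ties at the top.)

Unigram frequencies (highest first):
  hour: 16
  fall: 13
  of: 10

"hour", 16 times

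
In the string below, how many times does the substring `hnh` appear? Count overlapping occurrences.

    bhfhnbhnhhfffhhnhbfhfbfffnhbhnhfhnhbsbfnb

4

Sliding a length-3 window over the 41 characters (39 positions):
  position 7–9: hnh
  position 15–17: hnh
  position 29–31: hnh
  position 33–35: hnh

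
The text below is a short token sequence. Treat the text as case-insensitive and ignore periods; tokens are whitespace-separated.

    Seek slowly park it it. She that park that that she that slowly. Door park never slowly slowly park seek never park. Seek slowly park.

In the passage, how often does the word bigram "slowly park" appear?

3

Scanning the 24 overlapping bigram windows for "slowly park":
  position 2–3: slowly park
  position 18–19: slowly park
  position 24–25: slowly park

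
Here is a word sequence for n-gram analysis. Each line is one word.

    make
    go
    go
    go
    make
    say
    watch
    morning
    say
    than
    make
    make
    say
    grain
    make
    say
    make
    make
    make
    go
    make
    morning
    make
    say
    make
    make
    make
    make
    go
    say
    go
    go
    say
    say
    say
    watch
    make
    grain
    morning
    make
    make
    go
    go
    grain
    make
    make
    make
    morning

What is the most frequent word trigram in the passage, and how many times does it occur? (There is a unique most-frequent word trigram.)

Trigram frequencies (highest first):
  make make make: 4
  make make go: 3
  make go go: 2
  make say make: 2
  say make make: 2
  go go go: 1
  … (32 more, each ≤ 1)

"make make make", 4 times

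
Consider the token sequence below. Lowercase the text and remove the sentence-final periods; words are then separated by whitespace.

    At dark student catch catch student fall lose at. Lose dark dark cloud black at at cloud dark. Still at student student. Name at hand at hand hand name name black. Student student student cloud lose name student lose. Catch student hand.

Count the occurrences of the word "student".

9

Scanning the 42 tokens for "student":
  position 3: student
  position 6: student
  position 21: student
  position 22: student
  position 32: student
  position 33: student
  position 34: student
  position 38: student
  position 41: student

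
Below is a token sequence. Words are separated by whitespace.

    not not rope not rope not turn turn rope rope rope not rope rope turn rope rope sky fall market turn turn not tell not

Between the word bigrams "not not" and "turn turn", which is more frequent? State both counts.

"turn turn" (2 vs 1)

"not not": 1 occurrence
"turn turn": 2 occurrences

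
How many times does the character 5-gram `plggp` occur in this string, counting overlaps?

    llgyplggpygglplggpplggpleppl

3

Sliding a length-5 window over the 28 characters (24 positions):
  position 5–9: plggp
  position 14–18: plggp
  position 19–23: plggp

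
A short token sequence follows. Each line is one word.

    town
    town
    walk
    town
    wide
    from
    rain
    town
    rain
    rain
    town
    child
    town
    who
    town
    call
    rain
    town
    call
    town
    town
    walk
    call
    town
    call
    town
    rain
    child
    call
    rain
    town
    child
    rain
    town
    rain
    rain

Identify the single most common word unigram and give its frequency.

"town", 14 times

Unigram frequencies (highest first):
  town: 14
  rain: 9
  call: 5
  child: 3
  walk: 2
  wide: 1
  … (2 more, each ≤ 1)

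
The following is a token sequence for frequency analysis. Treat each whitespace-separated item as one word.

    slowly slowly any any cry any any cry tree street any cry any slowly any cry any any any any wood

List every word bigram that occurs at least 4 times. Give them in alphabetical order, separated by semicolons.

any any; any cry

Bigram counts meeting the condition (at least 4 times):
  any any: 5
  any cry: 4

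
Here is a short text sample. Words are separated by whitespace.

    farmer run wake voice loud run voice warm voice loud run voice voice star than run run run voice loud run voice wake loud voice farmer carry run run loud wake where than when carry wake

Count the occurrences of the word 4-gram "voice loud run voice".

3

Scanning the 33 overlapping 4-gram windows for "voice loud run voice":
  position 4–7: voice loud run voice
  position 9–12: voice loud run voice
  position 19–22: voice loud run voice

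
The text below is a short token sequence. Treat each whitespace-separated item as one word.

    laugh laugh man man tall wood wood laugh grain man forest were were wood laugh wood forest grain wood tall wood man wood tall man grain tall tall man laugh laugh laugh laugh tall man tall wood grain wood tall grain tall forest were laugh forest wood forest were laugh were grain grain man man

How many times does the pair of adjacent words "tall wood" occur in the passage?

3

Scanning the 54 overlapping bigram windows for "tall wood":
  position 5–6: tall wood
  position 20–21: tall wood
  position 36–37: tall wood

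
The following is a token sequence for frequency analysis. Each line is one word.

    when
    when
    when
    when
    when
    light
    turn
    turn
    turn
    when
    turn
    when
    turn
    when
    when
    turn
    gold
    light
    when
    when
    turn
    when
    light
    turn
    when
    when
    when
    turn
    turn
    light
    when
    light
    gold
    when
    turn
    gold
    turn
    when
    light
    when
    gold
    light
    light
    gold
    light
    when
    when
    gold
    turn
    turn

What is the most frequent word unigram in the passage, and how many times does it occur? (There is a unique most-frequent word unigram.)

Unigram frequencies (highest first):
  when: 21
  turn: 14
  light: 9
  gold: 6

"when", 21 times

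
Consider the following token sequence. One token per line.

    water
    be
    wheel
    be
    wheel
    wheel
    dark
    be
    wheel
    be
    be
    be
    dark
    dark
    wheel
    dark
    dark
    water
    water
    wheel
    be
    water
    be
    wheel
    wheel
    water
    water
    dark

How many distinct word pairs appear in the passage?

28 tokens → 27 bigram windows in total.
Repeated bigrams (each contributes count−1 duplicates):
  be wheel: 4
  wheel be: 3
  be be: 2
  dark dark: 2
  water be: 2
  water water: 2
  wheel dark: 2
  wheel wheel: 2
11 duplicate windows → 27 − 11 = 16 distinct.

16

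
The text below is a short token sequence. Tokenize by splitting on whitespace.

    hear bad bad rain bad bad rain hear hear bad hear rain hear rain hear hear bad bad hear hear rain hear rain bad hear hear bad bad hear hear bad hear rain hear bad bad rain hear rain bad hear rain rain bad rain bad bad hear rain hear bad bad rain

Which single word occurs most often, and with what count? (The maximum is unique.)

"hear", 20 times

Unigram frequencies (highest first):
  hear: 20
  bad: 19
  rain: 14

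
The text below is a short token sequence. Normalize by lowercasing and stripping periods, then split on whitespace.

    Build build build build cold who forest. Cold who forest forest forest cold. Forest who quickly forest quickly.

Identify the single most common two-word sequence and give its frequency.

Bigram frequencies (highest first):
  build build: 3
  cold who: 2
  who forest: 2
  forest cold: 2
  forest forest: 2
  build cold: 1
  … (5 more, each ≤ 1)

"build build", 3 times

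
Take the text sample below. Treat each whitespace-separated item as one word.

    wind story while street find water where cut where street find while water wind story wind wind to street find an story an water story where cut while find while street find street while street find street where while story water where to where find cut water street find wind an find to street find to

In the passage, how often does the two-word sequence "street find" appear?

7

Scanning the 55 overlapping bigram windows for "street find":
  position 4–5: street find
  position 10–11: street find
  position 19–20: street find
  position 31–32: street find
  position 35–36: street find
  position 48–49: street find
  position 54–55: street find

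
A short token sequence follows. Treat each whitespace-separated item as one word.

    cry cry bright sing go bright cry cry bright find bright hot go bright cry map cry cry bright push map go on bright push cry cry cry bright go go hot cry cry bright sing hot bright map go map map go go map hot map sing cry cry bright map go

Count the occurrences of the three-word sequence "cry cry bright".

Scanning the 51 overlapping trigram windows for "cry cry bright":
  position 1–3: cry cry bright
  position 7–9: cry cry bright
  position 17–19: cry cry bright
  position 27–29: cry cry bright
  position 33–35: cry cry bright
  position 49–51: cry cry bright

6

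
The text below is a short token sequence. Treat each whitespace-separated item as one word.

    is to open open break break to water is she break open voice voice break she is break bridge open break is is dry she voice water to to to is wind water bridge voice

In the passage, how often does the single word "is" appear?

6

Scanning the 35 tokens for "is":
  position 1: is
  position 9: is
  position 17: is
  position 22: is
  position 23: is
  position 31: is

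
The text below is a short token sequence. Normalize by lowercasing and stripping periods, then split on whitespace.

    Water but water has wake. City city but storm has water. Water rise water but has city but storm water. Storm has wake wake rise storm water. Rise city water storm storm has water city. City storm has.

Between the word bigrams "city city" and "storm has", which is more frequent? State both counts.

"storm has" (4 vs 2)

"city city": 2 occurrences
"storm has": 4 occurrences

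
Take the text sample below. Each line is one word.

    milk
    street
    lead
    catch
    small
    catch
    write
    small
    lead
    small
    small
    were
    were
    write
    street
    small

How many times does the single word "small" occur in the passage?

Scanning the 16 tokens for "small":
  position 5: small
  position 8: small
  position 10: small
  position 11: small
  position 16: small

5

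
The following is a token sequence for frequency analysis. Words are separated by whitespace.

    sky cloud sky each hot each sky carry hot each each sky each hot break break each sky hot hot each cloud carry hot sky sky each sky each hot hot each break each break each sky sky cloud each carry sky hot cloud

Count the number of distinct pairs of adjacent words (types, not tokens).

44 tokens → 43 bigram windows in total.
Repeated bigrams (each contributes count−1 duplicates):
  each sky: 5
  hot each: 4
  sky each: 4
  break each: 3
  each hot: 3
  carry hot: 2
  each break: 2
  hot hot: 2
  … (3 more repeated)
20 duplicate windows → 43 − 20 = 23 distinct.

23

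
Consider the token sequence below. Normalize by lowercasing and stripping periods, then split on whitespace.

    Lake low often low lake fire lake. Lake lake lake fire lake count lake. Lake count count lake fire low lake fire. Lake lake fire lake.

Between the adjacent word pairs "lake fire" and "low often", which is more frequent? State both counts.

"lake fire": 5 occurrences
"low often": 1 occurrence

"lake fire" (5 vs 1)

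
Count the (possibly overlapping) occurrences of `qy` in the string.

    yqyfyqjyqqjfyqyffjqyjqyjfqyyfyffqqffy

5

Sliding a length-2 window over the 37 characters (36 positions):
  position 2–3: qy
  position 14–15: qy
  position 19–20: qy
  position 22–23: qy
  position 26–27: qy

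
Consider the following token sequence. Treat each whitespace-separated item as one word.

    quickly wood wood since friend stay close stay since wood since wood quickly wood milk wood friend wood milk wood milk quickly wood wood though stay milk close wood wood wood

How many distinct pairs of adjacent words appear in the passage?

20

31 tokens → 30 bigram windows in total.
Repeated bigrams (each contributes count−1 duplicates):
  wood wood: 4
  quickly wood: 3
  wood milk: 3
  milk wood: 2
  since wood: 2
  wood since: 2
10 duplicate windows → 30 − 10 = 20 distinct.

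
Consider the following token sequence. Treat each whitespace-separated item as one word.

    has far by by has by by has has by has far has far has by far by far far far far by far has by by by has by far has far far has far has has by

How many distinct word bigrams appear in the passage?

39 tokens → 38 bigram windows in total.
Repeated bigrams (each contributes count−1 duplicates):
  far has: 6
  has by: 6
  has far: 5
  by by: 4
  by far: 4
  by has: 4
  far far: 4
  far by: 3
  … (1 more repeated)
29 duplicate windows → 38 − 29 = 9 distinct.

9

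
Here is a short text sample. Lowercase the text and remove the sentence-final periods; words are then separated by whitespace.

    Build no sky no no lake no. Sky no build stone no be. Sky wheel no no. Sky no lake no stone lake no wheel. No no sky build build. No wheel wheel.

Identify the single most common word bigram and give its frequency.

"no sky", 4 times

Bigram frequencies (highest first):
  no sky: 4
  sky no: 3
  no no: 3
  lake no: 3
  build no: 2
  no lake: 2
  … (13 more, each ≤ 2)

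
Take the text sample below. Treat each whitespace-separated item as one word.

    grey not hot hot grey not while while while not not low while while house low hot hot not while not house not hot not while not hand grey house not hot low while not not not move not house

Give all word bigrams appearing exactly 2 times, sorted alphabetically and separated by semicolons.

Bigram counts meeting the condition (exactly 2 times):
  grey not: 2
  hot hot: 2
  hot not: 2
  house not: 2
  low while: 2
  not house: 2

grey not; hot hot; hot not; house not; low while; not house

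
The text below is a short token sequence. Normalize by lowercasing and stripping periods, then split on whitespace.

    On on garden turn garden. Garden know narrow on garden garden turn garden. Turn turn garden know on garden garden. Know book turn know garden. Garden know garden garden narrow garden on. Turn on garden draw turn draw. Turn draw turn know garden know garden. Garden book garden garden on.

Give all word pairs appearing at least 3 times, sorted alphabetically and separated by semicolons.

draw turn; garden garden; garden know; garden turn; know garden; on garden; turn garden

Bigram counts meeting the condition (at least 3 times):
  draw turn: 3
  garden garden: 7
  garden know: 5
  garden turn: 3
  know garden: 4
  on garden: 4
  turn garden: 3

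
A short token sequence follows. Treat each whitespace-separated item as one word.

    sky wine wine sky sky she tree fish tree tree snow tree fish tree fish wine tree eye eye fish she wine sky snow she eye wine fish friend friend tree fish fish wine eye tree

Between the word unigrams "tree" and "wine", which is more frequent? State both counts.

"tree": 8 occurrences
"wine": 6 occurrences

"tree" (8 vs 6)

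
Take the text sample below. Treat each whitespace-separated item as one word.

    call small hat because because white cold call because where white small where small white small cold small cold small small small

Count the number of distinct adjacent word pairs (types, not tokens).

17

22 tokens → 21 bigram windows in total.
Repeated bigrams (each contributes count−1 duplicates):
  cold small: 2
  small cold: 2
  small small: 2
  white small: 2
4 duplicate windows → 21 − 4 = 17 distinct.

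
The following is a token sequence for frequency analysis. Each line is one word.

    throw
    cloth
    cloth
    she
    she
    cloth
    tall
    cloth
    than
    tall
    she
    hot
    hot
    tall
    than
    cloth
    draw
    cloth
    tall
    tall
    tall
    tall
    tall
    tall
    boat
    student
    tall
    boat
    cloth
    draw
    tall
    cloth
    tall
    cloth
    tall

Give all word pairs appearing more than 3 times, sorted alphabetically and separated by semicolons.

Bigram counts meeting the condition (more than 3 times):
  cloth tall: 4
  tall tall: 5

cloth tall; tall tall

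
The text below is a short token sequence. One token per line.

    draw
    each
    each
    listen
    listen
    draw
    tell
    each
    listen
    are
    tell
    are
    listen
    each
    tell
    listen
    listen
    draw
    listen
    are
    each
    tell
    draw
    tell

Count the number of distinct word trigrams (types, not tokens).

24 tokens → 22 trigram windows in total.
Repeated trigrams (each contributes count−1 duplicates):
  listen listen draw: 2
1 duplicate windows → 22 − 1 = 21 distinct.

21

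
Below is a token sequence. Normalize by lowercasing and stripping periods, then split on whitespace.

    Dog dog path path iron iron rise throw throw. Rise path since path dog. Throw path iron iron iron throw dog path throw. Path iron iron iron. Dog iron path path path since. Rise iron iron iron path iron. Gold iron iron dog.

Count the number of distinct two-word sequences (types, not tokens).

43 tokens → 42 bigram windows in total.
Repeated bigrams (each contributes count−1 duplicates):
  iron iron: 8
  path iron: 4
  path path: 3
  dog path: 2
  iron dog: 2
  iron path: 2
  path since: 2
  throw path: 2
17 duplicate windows → 42 − 17 = 25 distinct.

25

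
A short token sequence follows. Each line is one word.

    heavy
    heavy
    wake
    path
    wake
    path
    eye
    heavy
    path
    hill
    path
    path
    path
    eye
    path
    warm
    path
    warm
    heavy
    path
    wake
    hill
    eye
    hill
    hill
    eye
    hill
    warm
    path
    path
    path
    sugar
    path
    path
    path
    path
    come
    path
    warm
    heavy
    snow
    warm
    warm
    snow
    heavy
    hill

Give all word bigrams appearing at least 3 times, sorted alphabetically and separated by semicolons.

Bigram counts meeting the condition (at least 3 times):
  path path: 7
  path warm: 3

path path; path warm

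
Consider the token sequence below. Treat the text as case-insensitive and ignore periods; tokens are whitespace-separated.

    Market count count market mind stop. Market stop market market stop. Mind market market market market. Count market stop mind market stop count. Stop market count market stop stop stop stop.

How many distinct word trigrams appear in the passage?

23

31 tokens → 29 trigram windows in total.
Repeated trigrams (each contributes count−1 duplicates):
  count market stop: 2
  market count market: 2
  market market market: 2
  market stop mind: 2
  stop mind market: 2
  stop stop stop: 2
6 duplicate windows → 29 − 6 = 23 distinct.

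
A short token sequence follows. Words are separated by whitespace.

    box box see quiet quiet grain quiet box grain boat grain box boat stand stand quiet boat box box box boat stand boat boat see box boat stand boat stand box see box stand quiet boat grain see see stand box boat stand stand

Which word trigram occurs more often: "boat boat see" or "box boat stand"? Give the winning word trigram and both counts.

"box boat stand" (4 vs 1)

"boat boat see": 1 occurrence
"box boat stand": 4 occurrences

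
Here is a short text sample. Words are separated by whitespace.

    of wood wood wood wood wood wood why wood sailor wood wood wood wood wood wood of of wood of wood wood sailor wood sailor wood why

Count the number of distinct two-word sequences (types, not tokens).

27 tokens → 26 bigram windows in total.
Repeated bigrams (each contributes count−1 duplicates):
  wood wood: 11
  of wood: 3
  sailor wood: 3
  wood sailor: 3
  wood of: 2
  wood why: 2
18 duplicate windows → 26 − 18 = 8 distinct.

8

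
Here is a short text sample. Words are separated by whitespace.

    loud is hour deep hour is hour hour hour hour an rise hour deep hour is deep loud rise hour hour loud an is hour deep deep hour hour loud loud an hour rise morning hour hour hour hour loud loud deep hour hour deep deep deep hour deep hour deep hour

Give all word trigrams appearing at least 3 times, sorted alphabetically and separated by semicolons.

Trigram counts meeting the condition (at least 3 times):
  hour deep hour: 4
  hour hour hour: 4
  hour hour loud: 3

hour deep hour; hour hour hour; hour hour loud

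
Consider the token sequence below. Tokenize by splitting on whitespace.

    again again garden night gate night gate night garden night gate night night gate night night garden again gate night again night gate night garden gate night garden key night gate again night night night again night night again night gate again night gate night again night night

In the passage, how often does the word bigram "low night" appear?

0

Scanning the 47 overlapping bigram windows for "low night":
  (none found)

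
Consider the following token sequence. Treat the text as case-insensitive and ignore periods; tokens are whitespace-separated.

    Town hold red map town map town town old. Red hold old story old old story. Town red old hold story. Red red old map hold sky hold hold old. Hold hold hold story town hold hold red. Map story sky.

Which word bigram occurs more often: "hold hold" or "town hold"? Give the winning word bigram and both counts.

"hold hold": 4 occurrences
"town hold": 2 occurrences

"hold hold" (4 vs 2)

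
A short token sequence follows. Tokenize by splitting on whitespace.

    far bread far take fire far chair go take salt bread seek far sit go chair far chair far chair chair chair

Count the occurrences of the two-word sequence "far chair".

3

Scanning the 21 overlapping bigram windows for "far chair":
  position 6–7: far chair
  position 17–18: far chair
  position 19–20: far chair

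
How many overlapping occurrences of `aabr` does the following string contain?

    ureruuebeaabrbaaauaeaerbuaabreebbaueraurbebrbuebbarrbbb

Sliding a length-4 window over the 55 characters (52 positions):
  position 10–13: aabr
  position 26–29: aabr

2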